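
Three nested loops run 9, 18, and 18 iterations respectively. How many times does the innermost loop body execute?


Loop 1 (outermost): 9 iterations
Loop 2 (middle): 18 iterations per outer
Loop 3 (innermost): 18 iterations per middle
Total = 9 * 18 * 18 = 2916


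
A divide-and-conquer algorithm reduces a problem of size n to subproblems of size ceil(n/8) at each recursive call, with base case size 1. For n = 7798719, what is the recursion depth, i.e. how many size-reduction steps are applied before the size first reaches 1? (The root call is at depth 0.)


Each step divides the size by 8 (rounding up); after k steps the size is ceil(n/8^k), which equals 1 exactly when 8^k >= n.
So the depth is the smallest k with 8^k >= 7798719, i.e. ceil(log_8(7798719)).
8^7 = 2097152 < 7798719 <= 16777216 = 8^8
Recursion depth = 8


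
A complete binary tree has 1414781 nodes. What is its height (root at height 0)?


In a complete binary tree, level k holds nodes 2^k .. 2^(k+1)-1 (1-indexed).
Height = floor(log2(n)) = floor(log2(1414781)) = 20
Check: 2^20 = 1048576 <= 1414781 < 2097152 = 2^21


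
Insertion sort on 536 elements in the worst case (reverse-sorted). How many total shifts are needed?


In the worst case (reverse-sorted), each element shifts past all previous:
  Element 1: 1 shifts
  Element 2: 2 shifts
  Element 3: 3 shifts
  Element 4: 4 shifts
  Element 5: 5 shifts
  ...
  Element 535: 535 shifts
Total = 1 + 2 + ... + 535
= 536*(536-1)/2 = 143380


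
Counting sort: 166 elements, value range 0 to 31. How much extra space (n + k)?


n = 166 (output array)
k = 32 (count array for 32 distinct values)
Extra space = 166 + 32 = 198


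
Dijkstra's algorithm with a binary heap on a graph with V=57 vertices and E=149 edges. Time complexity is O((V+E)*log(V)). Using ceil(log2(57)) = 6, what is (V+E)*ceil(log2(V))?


Dijkstra with a binary heap: each vertex is extracted once, each edge may relax once.
Each heap operation costs O(log V).
V + E = 57 + 149 = 206
ceil(log2(57)) = 6 (since 2^5 = 32 < 57 <= 64 = 2^6)
Total heap work = (V+E) * ceil(log2(V)) = 206 * 6 = 1236


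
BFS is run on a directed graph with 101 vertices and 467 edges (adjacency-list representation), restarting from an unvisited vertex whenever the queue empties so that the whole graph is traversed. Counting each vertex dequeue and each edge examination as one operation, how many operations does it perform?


A full BFS traversal dequeues each vertex exactly once and examines each directed edge exactly once.
V = 101 (vertex processing cost)
E = 467 (edge examination cost)
Total operations proportional to V + E = 101 + 467 = 568


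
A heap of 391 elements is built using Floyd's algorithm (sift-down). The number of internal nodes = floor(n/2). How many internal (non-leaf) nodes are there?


Leaf nodes occupy roughly half the array.
Sift-down is called for each internal node, starting from the last one.
Internal nodes = floor(n/2) = floor(391/2) = 195


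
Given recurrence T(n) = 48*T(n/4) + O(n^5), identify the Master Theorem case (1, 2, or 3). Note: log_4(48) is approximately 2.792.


Master Theorem parameters: a=48, b=4, c=5
log_b(a) = 2.792
Compare b^c with a: 4^5 = 1024 > 48, so c > log_b(a).
Comparing c=5 vs log_b(a)=2.792:
5 > 2.792 => Case 3
Result: T(n) = O(n^5)
Master Theorem case = 3


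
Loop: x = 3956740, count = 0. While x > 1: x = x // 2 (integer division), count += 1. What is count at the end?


The variable x halves each step:
x = 3956740 -> 1978370 -> 989185 -> 494592 -> 247296 -> 123648 -> 61824 -> 30912 -> 15456 -> 7728 -> 3864 -> 1932 -> 966 -> 483 -> 241 -> 120 -> 60 -> 30 -> 15 -> 7 -> 3 -> 1
Number of halvings = floor(log2(3956740)) = 21


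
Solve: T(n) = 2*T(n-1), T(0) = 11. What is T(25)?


Unrolling:
T(25) = 2*T(24) = 2^2*T(23) = ... = 2^25*T(0)
= 2^25 * 11
= 33554432 * 11 = 369098752


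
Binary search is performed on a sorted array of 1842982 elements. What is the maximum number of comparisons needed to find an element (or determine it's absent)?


Binary search halves the search space each comparison:
  Step 1: search space = 1842982 -> 921491
  Step 2: search space = 921491 -> 460745
  Step 3: search space = 460745 -> 230372
  Step 4: search space = 230372 -> 115186
  Step 5: search space = 115186 -> 57593
  Step 6: search space = 57593 -> 28796
  Step 7: search space = 28796 -> 14398
  Step 8: search space = 14398 -> 7199
  Step 9: search space = 7199 -> 3599
  Step 10: search space = 3599 -> 1799
  Step 11: search space = 1799 -> 899
  Step 12: search space = 899 -> 449
  Step 13: search space = 449 -> 224
  Step 14: search space = 224 -> 112
  Step 15: search space = 112 -> 56
  Step 16: search space = 56 -> 28
  Step 17: search space = 28 -> 14
  Step 18: search space = 14 -> 7
  Step 19: search space = 7 -> 3
  Step 20: search space = 3 -> 1
  Step 21: search space = 1 (final check)
Maximum comparisons = floor(log2(1842982)) + 1 = 20 + 1 = 21


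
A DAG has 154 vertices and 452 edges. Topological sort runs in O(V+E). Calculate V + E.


V = 154 (vertex processing)
E = 452 (edge processing)
V + E = 154 + 452 = 606


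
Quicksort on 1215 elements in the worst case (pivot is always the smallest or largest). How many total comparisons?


In the worst case, each partition step picks the worst pivot:
  Partition 1: 1214 comparisons (n-1 elements to compare)
  Partition 2: 1213 comparisons
  Partition 3: 1212 comparisons
  Partition 4: 1211 comparisons
  Partition 5: 1210 comparisons
  ...
  Last partition: 0 comparisons
Total = (n-1) + (n-2) + ... + 1 + 0 = n*(n-1)/2
= 1215*1214/2 = 737505


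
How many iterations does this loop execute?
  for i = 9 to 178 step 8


The loop variable i takes values starting at 9 and increments by 8 each iteration.
Sequence: i = 9, 17, 25, 33, 41, 49, 57, 65, 73, ...
The upper bound 178 is inclusive, so the count is floor((last - first) / step) + 1:
floor((178 - 9) / 8) + 1 = floor(169/8) + 1 = 21 + 1 = 22


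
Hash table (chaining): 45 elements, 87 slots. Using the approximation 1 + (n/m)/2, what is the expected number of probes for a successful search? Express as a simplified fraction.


Computing expected probes:
alpha = 45/87
= 1 + alpha/2
= 1 + 45/(2*87)
= (2*87 + 45) / (2*87)
= 219/174 = 73/58


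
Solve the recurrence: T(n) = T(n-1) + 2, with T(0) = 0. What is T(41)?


Unrolling the recurrence:
T(41) = T(40) + 2
       = T(39) + 2 + 2
       = T(38) + 2*3
       ...
       = T(0) + 2*41
       = 0 + 82 = 82


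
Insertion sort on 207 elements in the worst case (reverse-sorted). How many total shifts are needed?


In the worst case (reverse-sorted), each element shifts past all previous:
  Element 1: 1 shifts
  Element 2: 2 shifts
  Element 3: 3 shifts
  Element 4: 4 shifts
  Element 5: 5 shifts
  ...
  Element 206: 206 shifts
Total = 1 + 2 + ... + 206
= 207*(207-1)/2 = 21321


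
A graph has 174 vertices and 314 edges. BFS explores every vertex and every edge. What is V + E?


A full BFS traversal dequeues each vertex once and examines each edge once.
Vertex visits: 174
Edge visits: 314
V + E = 174 + 314 = 488


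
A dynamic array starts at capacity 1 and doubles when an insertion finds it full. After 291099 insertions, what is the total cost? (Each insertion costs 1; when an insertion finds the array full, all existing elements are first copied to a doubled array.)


Insertion cost: 291099 (one per element)
Resizes occur just before inserting elements 2, 3, 5, 9, ...
Elements copied at each resize: 1 + 2 + 4 + 8 + 16 + 32 + 64 + 128 + 256 + 512 + 1024 + 2048 + 4096 + 8192 + 16384 + 32768 + 65536 + 131072 + 262144
Sum of copies = 524287 (geometric series: 2^k - 1)
Total = 291099 + 524287 = 815386


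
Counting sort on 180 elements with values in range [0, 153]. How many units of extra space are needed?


Output array size: 180 (to store sorted result)
Count array size: 154 (one slot per possible value, range 0 to 153)
Total extra space = 180 + 154 = 334


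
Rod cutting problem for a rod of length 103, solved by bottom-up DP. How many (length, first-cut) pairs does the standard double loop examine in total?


For each subproblem length i = 1..103, the inner loop considers i possible first cuts.
Total = 1 + 2 + ... + 103
= 103*(103+1)/2
= 103*104/2 = 5356


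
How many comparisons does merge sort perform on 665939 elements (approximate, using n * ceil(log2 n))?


Recursion depth: ceil(log2(665939)) = 20
Each recursion level merges n = 665939 elements
Total = 665939 * 20 = 13318780


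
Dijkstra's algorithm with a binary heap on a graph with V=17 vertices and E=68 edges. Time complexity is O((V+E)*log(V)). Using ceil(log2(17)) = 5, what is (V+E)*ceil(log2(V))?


Dijkstra with a binary heap: each vertex is extracted once, each edge may relax once.
Each heap operation costs O(log V).
V + E = 17 + 68 = 85
ceil(log2(17)) = 5 (since 2^4 = 16 < 17 <= 32 = 2^5)
Total heap work = (V+E) * ceil(log2(V)) = 85 * 5 = 425


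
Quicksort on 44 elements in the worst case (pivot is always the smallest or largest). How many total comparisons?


In the worst case, each partition step picks the worst pivot:
  Partition 1: 43 comparisons (n-1 elements to compare)
  Partition 2: 42 comparisons
  Partition 3: 41 comparisons
  Partition 4: 40 comparisons
  Partition 5: 39 comparisons
  ...
  Last partition: 0 comparisons
Total = (n-1) + (n-2) + ... + 1 + 0 = n*(n-1)/2
= 44*43/2 = 946


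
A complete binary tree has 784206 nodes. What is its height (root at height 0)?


In a complete binary tree, level k holds nodes 2^k .. 2^(k+1)-1 (1-indexed).
Height = floor(log2(n)) = floor(log2(784206)) = 19
Check: 2^19 = 524288 <= 784206 < 1048576 = 2^20


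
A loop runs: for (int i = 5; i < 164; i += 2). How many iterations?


Loop starts at i = 5, increments by 2, stops when i >= 164.
Number of iterations = ceil((164 - 5) / 2)
= ceil(159 / 2)
= 80


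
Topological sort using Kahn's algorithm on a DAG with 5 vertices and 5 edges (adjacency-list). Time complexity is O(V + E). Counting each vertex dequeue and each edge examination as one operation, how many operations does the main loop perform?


Kahn's algorithm:
  1. Compute in-degrees: O(V + E)
  2. Process queue: each vertex dequeued once (O(V))
     each edge examined once (O(E))
Total = V + E = 5 + 5 = 10


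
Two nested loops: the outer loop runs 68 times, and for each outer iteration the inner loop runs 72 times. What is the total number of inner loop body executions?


Outer loop: 68 iterations
Inner loop: 72 iterations per outer iteration
Total = 68 * 72 = 4896


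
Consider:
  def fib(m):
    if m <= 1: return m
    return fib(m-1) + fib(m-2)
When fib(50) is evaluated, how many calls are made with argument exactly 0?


Let N(m) = number of times fib(m) is called while evaluating fib(50).
N(50) = 1 (the initial call).
N(49) = 1 (only fib(50) calls it).
For 1 <= m <= 48: fib(m) is called by fib(m+1) and fib(m+2), so
  N(m) = N(m+1) + N(m+2).
fib(0) is called only by fib(2), so N(0) = N(2).
Walk down from m=50:
  N(50)=1, N(49)=1, N(48)=2, N(47)=3, N(46)=5, N(45)=8, N(44)=13, N(43)=21, N(42)=34, N(41)=55, N(40)=89, N(39)=144, N(38)=233, N(37)=377, N(36)=610, N(35)=987, N(34)=1597, N(33)=2584, N(32)=4181, N(31)=6765, N(30)=10946, N(29)=17711, N(28)=28657, N(27)=46368, N(26)=75025, N(25)=121393, N(24)=196418, N(23)=317811, N(22)=514229, N(21)=832040, N(20)=1346269, N(19)=2178309, N(18)=3524578, N(17)=5702887, N(16)=9227465, N(15)=14930352, N(14)=24157817, N(13)=39088169, N(12)=63245986, N(11)=102334155, N(10)=165580141, N(9)=267914296, N(8)=433494437, N(7)=701408733, N(6)=1134903170, N(5)=1836311903, N(4)=2971215073, N(3)=4807526976, N(2)=7778742049, N(1)=12586269025, N(0)=N(2)=7778742049
N(0) = 7778742049


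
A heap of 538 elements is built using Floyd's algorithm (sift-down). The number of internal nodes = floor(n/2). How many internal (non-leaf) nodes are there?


Leaf nodes occupy roughly half the array.
Sift-down is called for each internal node, starting from the last one.
Internal nodes = floor(n/2) = floor(538/2) = 269


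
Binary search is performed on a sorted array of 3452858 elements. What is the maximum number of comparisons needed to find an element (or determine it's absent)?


Binary search halves the search space each comparison:
  Step 1: search space = 3452858 -> 1726429
  Step 2: search space = 1726429 -> 863214
  Step 3: search space = 863214 -> 431607
  Step 4: search space = 431607 -> 215803
  Step 5: search space = 215803 -> 107901
  Step 6: search space = 107901 -> 53950
  Step 7: search space = 53950 -> 26975
  Step 8: search space = 26975 -> 13487
  Step 9: search space = 13487 -> 6743
  Step 10: search space = 6743 -> 3371
  Step 11: search space = 3371 -> 1685
  Step 12: search space = 1685 -> 842
  Step 13: search space = 842 -> 421
  Step 14: search space = 421 -> 210
  Step 15: search space = 210 -> 105
  Step 16: search space = 105 -> 52
  Step 17: search space = 52 -> 26
  Step 18: search space = 26 -> 13
  Step 19: search space = 13 -> 6
  Step 20: search space = 6 -> 3
  Step 21: search space = 3 -> 1
  Step 22: search space = 1 (final check)
Maximum comparisons = floor(log2(3452858)) + 1 = 21 + 1 = 22


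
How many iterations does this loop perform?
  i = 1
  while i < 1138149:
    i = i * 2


The loop variable doubles each iteration:
i = 1 -> 2 -> 4 -> 8 -> 16 -> 32 -> 64 -> 128 -> 256 -> 512 -> 1024 -> 2048 -> 4096 -> 8192 -> 16384 -> 32768 -> 65536 -> 131072 -> 262144 -> 524288 -> 1048576 -> 2097152 (stop, 2097152 >= 1138149)
Number of doublings = ceil(log2(1138149)) = 21


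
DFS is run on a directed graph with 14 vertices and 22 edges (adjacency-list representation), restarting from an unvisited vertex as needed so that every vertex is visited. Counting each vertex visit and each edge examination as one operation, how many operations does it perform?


A full DFS traversal processes each vertex exactly once (push/pop on stack).
Each directed edge is examined once.
V = 14, E = 22
V + E = 36


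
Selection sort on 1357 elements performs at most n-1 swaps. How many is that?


Each of the 1356 passes places one element in its final position.
Pass 1: swap minimum into position 0
Pass 2: swap minimum of remaining into position 1
...
Pass 1356: last two elements, one swap
Maximum swaps = 1357 - 1 = 1356


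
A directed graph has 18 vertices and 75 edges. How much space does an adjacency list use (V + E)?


Adjacency list: one list head per vertex + one entry per edge
Vertex heads: 18
Edge entries: 75
Total = 18 + 75 = 93


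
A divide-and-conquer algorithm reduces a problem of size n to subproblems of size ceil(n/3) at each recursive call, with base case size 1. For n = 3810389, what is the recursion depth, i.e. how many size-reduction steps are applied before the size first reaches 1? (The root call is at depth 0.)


Each step divides the size by 3 (rounding up); after k steps the size is ceil(n/3^k), which equals 1 exactly when 3^k >= n.
So the depth is the smallest k with 3^k >= 3810389, i.e. ceil(log_3(3810389)).
3^13 = 1594323 < 3810389 <= 4782969 = 3^14
Recursion depth = 14


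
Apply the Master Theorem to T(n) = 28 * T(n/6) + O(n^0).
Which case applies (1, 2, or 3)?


The Master Theorem: T(n) = a*T(n/b) + O(n^c)
  a = 28, b = 6, c = 0
log_b(a) = log_6(28) ~ 1.86
Compare b^c with a: 6^0 = 1 < 28, so c < log_b(a).
Since c < log_b(a), Case 1 applies.
T(n) = O(n^(log_6 28)) ~ O(n^1.86)
Master Theorem case = 1


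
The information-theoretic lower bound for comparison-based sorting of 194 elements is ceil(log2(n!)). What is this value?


A binary decision tree of height h has at most 2^h leaves and needs at least n! of them, so h >= ceil(log2(n!)).
194! is far too large to multiply out, so use Stirling's series:
  ln(n!) ~ n ln n - n + (1/2) ln(2 pi n) + 1/(12n)  (error below 1/(360 n^3), negligible here)
  ln(194) = 5.2678582
  n ln n = 194 * 5.2678582 = 1021.9645
  (1/2) ln(2 pi * 194) = (1/2) ln(1218.9379) = 3.5529
  1/(12*194) = 0.0004
  ln(194!) ~ 1021.9645 - 194 + 3.5529 + 0.0004 = 831.5178
Convert to base 2: log2(194!) = 831.5178 / ln 2 = 831.5178 / 0.69314718 = 1199.6266
ceil(1199.6266) = 1200


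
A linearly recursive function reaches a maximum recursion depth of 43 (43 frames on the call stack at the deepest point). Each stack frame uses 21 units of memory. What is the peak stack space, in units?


Maximum recursion depth = 43 frames
Memory per frame = 21 units
Total stack space = depth * frame_size
= 43 * 21 = 903


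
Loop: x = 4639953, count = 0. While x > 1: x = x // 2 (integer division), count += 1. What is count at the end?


The variable x halves each step:
x = 4639953 -> 2319976 -> 1159988 -> 579994 -> 289997 -> 144998 -> 72499 -> 36249 -> 18124 -> 9062 -> 4531 -> 2265 -> 1132 -> 566 -> 283 -> 141 -> 70 -> 35 -> 17 -> 8 -> 4 -> 2 -> 1
Number of halvings = floor(log2(4639953)) = 22


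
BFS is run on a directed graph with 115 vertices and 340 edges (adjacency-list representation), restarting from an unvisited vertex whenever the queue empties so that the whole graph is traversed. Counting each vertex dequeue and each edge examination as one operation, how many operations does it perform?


A full BFS traversal dequeues each vertex exactly once and examines each directed edge exactly once.
V = 115 (vertex processing cost)
E = 340 (edge examination cost)
Total operations proportional to V + E = 115 + 340 = 455


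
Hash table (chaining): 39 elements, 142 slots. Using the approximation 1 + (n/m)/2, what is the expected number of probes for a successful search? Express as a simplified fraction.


Computing expected probes:
alpha = 39/142
= 1 + alpha/2
= 1 + 39/(2*142)
= (2*142 + 39) / (2*142)
= 323/284


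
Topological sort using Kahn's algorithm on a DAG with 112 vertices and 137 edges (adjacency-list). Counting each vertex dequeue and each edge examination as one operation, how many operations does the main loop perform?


Kahn's algorithm:
  1. Compute in-degrees: O(V + E)
  2. Process queue: each vertex dequeued once (O(V))
     each edge examined once (O(E))
Total = V + E = 112 + 137 = 249


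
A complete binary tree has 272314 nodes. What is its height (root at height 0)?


In a complete binary tree, level k holds nodes 2^k .. 2^(k+1)-1 (1-indexed).
Height = floor(log2(n)) = floor(log2(272314)) = 18
Check: 2^18 = 262144 <= 272314 < 524288 = 2^19


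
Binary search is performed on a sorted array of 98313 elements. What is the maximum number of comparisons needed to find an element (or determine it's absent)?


Binary search halves the search space each comparison:
  Step 1: search space = 98313 -> 49156
  Step 2: search space = 49156 -> 24578
  Step 3: search space = 24578 -> 12289
  Step 4: search space = 12289 -> 6144
  Step 5: search space = 6144 -> 3072
  Step 6: search space = 3072 -> 1536
  Step 7: search space = 1536 -> 768
  Step 8: search space = 768 -> 384
  Step 9: search space = 384 -> 192
  Step 10: search space = 192 -> 96
  Step 11: search space = 96 -> 48
  Step 12: search space = 48 -> 24
  Step 13: search space = 24 -> 12
  Step 14: search space = 12 -> 6
  Step 15: search space = 6 -> 3
  Step 16: search space = 3 -> 1
  Step 17: search space = 1 (final check)
Maximum comparisons = floor(log2(98313)) + 1 = 16 + 1 = 17


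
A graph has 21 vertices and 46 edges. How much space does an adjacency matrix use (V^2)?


Adjacency matrix: V x V grid of entries
Space = V^2 = 21^2 = 21 * 21 = 441


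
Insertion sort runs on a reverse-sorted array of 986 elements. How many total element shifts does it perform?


Sum of shifts = 1 + 2 + 3 + ... + 985
= 986 * 985 / 2
= 971210 / 2
= 485605


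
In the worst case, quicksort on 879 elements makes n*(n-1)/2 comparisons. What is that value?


Sum of comparisons per partition:
878 + 877 + ... + 1 + 0
= 879 * (879 - 1) / 2
= 879 * 878 / 2
= 385881


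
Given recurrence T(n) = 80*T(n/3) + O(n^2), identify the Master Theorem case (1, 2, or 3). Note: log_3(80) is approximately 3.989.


Master Theorem parameters: a=80, b=3, c=2
log_b(a) = 3.989
Compare b^c with a: 3^2 = 9 < 80, so c < log_b(a).
Comparing c=2 vs log_b(a)=3.989:
2 < 3.989 => Case 1
Result: T(n) = O(n^(log_3 80)) ~ O(n^3.989)
Master Theorem case = 1


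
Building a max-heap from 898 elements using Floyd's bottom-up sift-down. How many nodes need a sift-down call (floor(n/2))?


In a heap of 898 elements (0-indexed array):
  Last element index: 897
  Parent of last element: floor((897 - 1) / 2) = 448
  Internal nodes: indices 0 to 448
  Count = floor(898/2) = 449


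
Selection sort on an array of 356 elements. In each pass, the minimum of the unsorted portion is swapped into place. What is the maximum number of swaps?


Selection sort performs one swap per pass:
  Pass 1: find min in positions 0 to 355, swap with position 0
  Pass 2: find min in positions 1 to 355, swap with position 1
  Pass 3: find min in positions 2 to 355, swap with position 2
  Pass 4: find min in positions 3 to 355, swap with position 3
  Pass 5: find min in positions 4 to 355, swap with position 4
  ... (350 more passes)
Total passes (and swaps) = n - 1 = 356 - 1 = 355


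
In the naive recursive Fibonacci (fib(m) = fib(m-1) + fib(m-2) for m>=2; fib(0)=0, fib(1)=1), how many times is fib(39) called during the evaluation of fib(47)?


Let N(m) = number of times fib(m) is called while evaluating fib(47).
N(47) = 1 (the initial call).
N(46) = 1 (only fib(47) calls it).
For 1 <= m <= 45: fib(m) is called by fib(m+1) and fib(m+2), so
  N(m) = N(m+1) + N(m+2).
fib(0) is called only by fib(2), so N(0) = N(2).
Walk down from m=47:
  N(47)=1, N(46)=1, N(45)=2, N(44)=3, N(43)=5, N(42)=8, N(41)=13, N(40)=21, N(39)=34
N(39) = 34


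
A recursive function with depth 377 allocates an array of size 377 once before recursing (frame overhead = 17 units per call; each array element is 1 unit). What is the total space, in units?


Array allocation: 377 units (allocated once)
Stack frames: 377 deep * 17 per frame = 6409 units
Total = 377 + 6409 = 6786


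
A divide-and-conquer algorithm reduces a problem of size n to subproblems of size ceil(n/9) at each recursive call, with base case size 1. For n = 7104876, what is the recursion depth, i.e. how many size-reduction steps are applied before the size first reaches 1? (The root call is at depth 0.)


Each step divides the size by 9 (rounding up); after k steps the size is ceil(n/9^k), which equals 1 exactly when 9^k >= n.
So the depth is the smallest k with 9^k >= 7104876, i.e. ceil(log_9(7104876)).
9^7 = 4782969 < 7104876 <= 43046721 = 9^8
Recursion depth = 8


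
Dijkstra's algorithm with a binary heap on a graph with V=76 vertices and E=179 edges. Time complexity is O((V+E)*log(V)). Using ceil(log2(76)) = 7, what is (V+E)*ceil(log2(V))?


Dijkstra with a binary heap: each vertex is extracted once, each edge may relax once.
Each heap operation costs O(log V).
V + E = 76 + 179 = 255
ceil(log2(76)) = 7 (since 2^6 = 64 < 76 <= 128 = 2^7)
Total heap work = (V+E) * ceil(log2(V)) = 255 * 7 = 1785


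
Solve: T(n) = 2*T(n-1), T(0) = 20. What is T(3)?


Unrolling:
T(3) = 2*T(2) = 2^2*T(1) = ... = 2^3*T(0)
= 2^3 * 20
= 8 * 20 = 160


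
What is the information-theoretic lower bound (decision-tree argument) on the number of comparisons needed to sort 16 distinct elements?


A binary decision tree of height h has at most 2^h leaves and needs at least n! of them, so h >= ceil(log2(n!)).
Compute 16! as a running product:
  x2 = 2, x3 = 6, x4 = 24, x5 = 120
  x6 = 720, x7 = 5040, x8 = 40320, x9 = 362880
  x10 = 3628800, x11 = 39916800, x12 = 479001600, x13 = 6227020800
  x14 = 87178291200, x15 = 1307674368000, x16 = 20922789888000
16! = 20922789888000
Bracket between powers of 2:
  2^44 = 17592186044416 < 20922789888000 <= 35184372088832 = 2^45
So ceil(log2(16!)) = 45


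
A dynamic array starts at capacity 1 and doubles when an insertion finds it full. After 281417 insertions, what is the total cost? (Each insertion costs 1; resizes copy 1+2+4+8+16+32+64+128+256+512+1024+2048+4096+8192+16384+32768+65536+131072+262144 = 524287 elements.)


Insertion cost: 281417 (one per element)
Resizes occur just before inserting elements 2, 3, 5, 9, ...
Elements copied at each resize: 1 + 2 + 4 + 8 + 16 + 32 + 64 + 128 + 256 + 512 + 1024 + 2048 + 4096 + 8192 + 16384 + 32768 + 65536 + 131072 + 262144
Sum of copies = 524287 (geometric series: 2^k - 1)
Total = 281417 + 524287 = 805704


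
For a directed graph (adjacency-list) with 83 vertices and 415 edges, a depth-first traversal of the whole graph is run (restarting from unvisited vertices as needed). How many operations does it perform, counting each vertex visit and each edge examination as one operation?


A full DFS traversal visits each vertex once and examines each edge once.
V = 83
E = 415
Sum = 83 + 415 = 498


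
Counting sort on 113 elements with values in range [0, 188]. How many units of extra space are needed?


Output array size: 113 (to store sorted result)
Count array size: 189 (one slot per possible value, range 0 to 188)
Total extra space = 113 + 189 = 302


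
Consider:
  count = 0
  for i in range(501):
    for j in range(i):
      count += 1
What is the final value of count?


For each i, the inner loop runs i times:
  i=0: inner runs 0 times
  i=1: inner runs 1 time
  i=2: inner runs 2 times
  i=3: inner runs 3 times
  i=4: inner runs 4 times
  i=5: inner runs 5 times
  i=6: inner runs 6 times
  i=7: inner runs 7 times
  ...
Total = 0 + 1 + 2 + ... + 500 = 501*(501-1)/2 = 125250


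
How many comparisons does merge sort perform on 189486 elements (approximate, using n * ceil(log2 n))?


Recursion depth: ceil(log2(189486)) = 18
Each recursion level merges n = 189486 elements
Total = 189486 * 18 = 3410748


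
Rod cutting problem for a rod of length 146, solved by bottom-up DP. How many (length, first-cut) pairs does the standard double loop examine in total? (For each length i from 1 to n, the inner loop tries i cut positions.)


For each subproblem length i = 1..146, the inner loop considers i possible first cuts.
Total = 1 + 2 + ... + 146
= 146*(146+1)/2
= 146*147/2 = 10731


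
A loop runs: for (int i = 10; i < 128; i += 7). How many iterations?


Loop starts at i = 10, increments by 7, stops when i >= 128.
Number of iterations = ceil((128 - 10) / 7)
= ceil(118 / 7)
= 17


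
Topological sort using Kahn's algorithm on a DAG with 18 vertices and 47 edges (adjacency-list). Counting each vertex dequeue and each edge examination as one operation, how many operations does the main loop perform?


Kahn's algorithm:
  1. Compute in-degrees: O(V + E)
  2. Process queue: each vertex dequeued once (O(V))
     each edge examined once (O(E))
Total = V + E = 18 + 47 = 65


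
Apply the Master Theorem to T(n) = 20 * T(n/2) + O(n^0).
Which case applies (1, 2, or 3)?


The Master Theorem: T(n) = a*T(n/b) + O(n^c)
  a = 20, b = 2, c = 0
log_b(a) = log_2(20) ~ 4.322
Compare b^c with a: 2^0 = 1 < 20, so c < log_b(a).
Since c < log_b(a), Case 1 applies.
T(n) = O(n^(log_2 20)) ~ O(n^4.322)
Master Theorem case = 1


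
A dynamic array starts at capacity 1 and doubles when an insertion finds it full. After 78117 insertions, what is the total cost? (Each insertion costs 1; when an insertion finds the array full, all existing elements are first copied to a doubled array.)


Insertion cost: 78117 (one per element)
Resizes occur just before inserting elements 2, 3, 5, 9, ...
Elements copied at each resize: 1 + 2 + 4 + 8 + 16 + 32 + 64 + 128 + 256 + 512 + 1024 + 2048 + 4096 + 8192 + 16384 + 32768 + 65536
Sum of copies = 131071 (geometric series: 2^k - 1)
Total = 78117 + 131071 = 209188


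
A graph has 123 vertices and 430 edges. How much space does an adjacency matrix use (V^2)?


Adjacency matrix: V x V grid of entries
Space = V^2 = 123^2 = 123 * 123 = 15129


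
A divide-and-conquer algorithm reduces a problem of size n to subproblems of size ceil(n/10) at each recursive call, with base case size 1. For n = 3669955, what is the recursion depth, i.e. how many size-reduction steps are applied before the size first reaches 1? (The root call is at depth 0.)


Each step divides the size by 10 (rounding up); after k steps the size is ceil(n/10^k), which equals 1 exactly when 10^k >= n.
So the depth is the smallest k with 10^k >= 3669955, i.e. ceil(log_10(3669955)).
10^6 = 1000000 < 3669955 <= 10000000 = 10^7
Recursion depth = 7


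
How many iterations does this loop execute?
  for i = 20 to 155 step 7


The loop variable i takes values starting at 20 and increments by 7 each iteration.
Sequence: i = 20, 27, 34, 41, 48, 55, 62, 69, 76, ...
The upper bound 155 is inclusive, so the count is floor((last - first) / step) + 1:
floor((155 - 20) / 7) + 1 = floor(135/7) + 1 = 19 + 1 = 20


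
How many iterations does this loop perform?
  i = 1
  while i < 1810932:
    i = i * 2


The loop variable doubles each iteration:
i = 1 -> 2 -> 4 -> 8 -> 16 -> 32 -> 64 -> 128 -> 256 -> 512 -> 1024 -> 2048 -> 4096 -> 8192 -> 16384 -> 32768 -> 65536 -> 131072 -> 262144 -> 524288 -> 1048576 -> 2097152 (stop, 2097152 >= 1810932)
Number of doublings = ceil(log2(1810932)) = 21


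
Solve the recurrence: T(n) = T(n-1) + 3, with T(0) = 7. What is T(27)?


Unrolling the recurrence:
T(27) = T(26) + 3
       = T(25) + 3 + 3
       = T(24) + 3*3
       ...
       = T(0) + 3*27
       = 7 + 81 = 88


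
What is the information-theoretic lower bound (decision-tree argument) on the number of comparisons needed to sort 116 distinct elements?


A binary decision tree of height h has at most 2^h leaves and needs at least n! of them, so h >= ceil(log2(n!)).
116! is far too large to multiply out, so use Stirling's series:
  ln(n!) ~ n ln n - n + (1/2) ln(2 pi n) + 1/(12n)  (error below 1/(360 n^3), negligible here)
  ln(116) = 4.7535902
  n ln n = 116 * 4.7535902 = 551.4165
  (1/2) ln(2 pi * 116) = (1/2) ln(728.8495) = 3.2957
  1/(12*116) = 0.0007
  ln(116!) ~ 551.4165 - 116 + 3.2957 + 0.0007 = 438.7129
Convert to base 2: log2(116!) = 438.7129 / ln 2 = 438.7129 / 0.69314718 = 632.9289
ceil(632.9289) = 633


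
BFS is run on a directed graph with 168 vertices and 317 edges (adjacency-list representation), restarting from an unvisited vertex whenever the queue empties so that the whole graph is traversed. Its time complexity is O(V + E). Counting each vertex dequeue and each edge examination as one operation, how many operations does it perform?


A full BFS traversal dequeues each vertex exactly once and examines each directed edge exactly once.
V = 168 (vertex processing cost)
E = 317 (edge examination cost)
Total operations proportional to V + E = 168 + 317 = 485


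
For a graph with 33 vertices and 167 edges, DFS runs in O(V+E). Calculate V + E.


A full DFS traversal visits each vertex once and examines each edge once.
V = 33
E = 167
Sum = 33 + 167 = 200


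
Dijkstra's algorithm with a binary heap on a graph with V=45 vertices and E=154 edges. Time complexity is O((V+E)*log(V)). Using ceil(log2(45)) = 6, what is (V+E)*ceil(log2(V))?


Dijkstra with a binary heap: each vertex is extracted once, each edge may relax once.
Each heap operation costs O(log V).
V + E = 45 + 154 = 199
ceil(log2(45)) = 6 (since 2^5 = 32 < 45 <= 64 = 2^6)
Total heap work = (V+E) * ceil(log2(V)) = 199 * 6 = 1194


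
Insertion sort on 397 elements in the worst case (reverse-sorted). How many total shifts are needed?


In the worst case (reverse-sorted), each element shifts past all previous:
  Element 1: 1 shifts
  Element 2: 2 shifts
  Element 3: 3 shifts
  Element 4: 4 shifts
  Element 5: 5 shifts
  ...
  Element 396: 396 shifts
Total = 1 + 2 + ... + 396
= 397*(397-1)/2 = 78606


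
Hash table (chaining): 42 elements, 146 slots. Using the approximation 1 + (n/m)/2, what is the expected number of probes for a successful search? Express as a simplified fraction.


Computing expected probes:
alpha = 42/146
= 1 + alpha/2
= 1 + 42/(2*146)
= (2*146 + 42) / (2*146)
= 334/292 = 167/146


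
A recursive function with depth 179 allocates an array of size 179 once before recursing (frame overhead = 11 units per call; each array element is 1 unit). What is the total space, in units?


Array allocation: 179 units (allocated once)
Stack frames: 179 deep * 11 per frame = 1969 units
Total = 179 + 1969 = 2148


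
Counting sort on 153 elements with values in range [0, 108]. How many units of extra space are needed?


Output array size: 153 (to store sorted result)
Count array size: 109 (one slot per possible value, range 0 to 108)
Total extra space = 153 + 109 = 262


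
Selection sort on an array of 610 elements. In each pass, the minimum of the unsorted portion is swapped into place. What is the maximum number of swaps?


Selection sort performs one swap per pass:
  Pass 1: find min in positions 0 to 609, swap with position 0
  Pass 2: find min in positions 1 to 609, swap with position 1
  Pass 3: find min in positions 2 to 609, swap with position 2
  Pass 4: find min in positions 3 to 609, swap with position 3
  Pass 5: find min in positions 4 to 609, swap with position 4
  ... (604 more passes)
Total passes (and swaps) = n - 1 = 610 - 1 = 609


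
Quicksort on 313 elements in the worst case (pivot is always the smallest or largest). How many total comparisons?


In the worst case, each partition step picks the worst pivot:
  Partition 1: 312 comparisons (n-1 elements to compare)
  Partition 2: 311 comparisons
  Partition 3: 310 comparisons
  Partition 4: 309 comparisons
  Partition 5: 308 comparisons
  ...
  Last partition: 0 comparisons
Total = (n-1) + (n-2) + ... + 1 + 0 = n*(n-1)/2
= 313*312/2 = 48828


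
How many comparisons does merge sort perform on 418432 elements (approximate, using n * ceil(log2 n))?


Recursion depth: ceil(log2(418432)) = 19
Each recursion level merges n = 418432 elements
Total = 418432 * 19 = 7950208


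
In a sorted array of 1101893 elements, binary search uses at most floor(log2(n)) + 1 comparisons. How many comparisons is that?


Halving sequence: 1101893 -> 550946 -> 275473 -> 137736 -> 68868 -> 34434 -> 17217 -> 8608 -> 4304 -> 2152 -> 1076 -> 538 -> 269 -> 134 -> 67 -> 33 -> 16 -> 8 -> 4 -> 2 -> 1
Number of halvings = 20
Max comparisons = 20 + 1 = 21


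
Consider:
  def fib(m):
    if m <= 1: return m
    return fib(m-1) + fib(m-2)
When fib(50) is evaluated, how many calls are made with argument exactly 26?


Let N(m) = number of times fib(m) is called while evaluating fib(50).
N(50) = 1 (the initial call).
N(49) = 1 (only fib(50) calls it).
For 1 <= m <= 48: fib(m) is called by fib(m+1) and fib(m+2), so
  N(m) = N(m+1) + N(m+2).
fib(0) is called only by fib(2), so N(0) = N(2).
Walk down from m=50:
  N(50)=1, N(49)=1, N(48)=2, N(47)=3, N(46)=5, N(45)=8, N(44)=13, N(43)=21, N(42)=34, N(41)=55, N(40)=89, N(39)=144, N(38)=233, N(37)=377, N(36)=610, N(35)=987, N(34)=1597, N(33)=2584, N(32)=4181, N(31)=6765, N(30)=10946, N(29)=17711, N(28)=28657, N(27)=46368, N(26)=75025
N(26) = 75025


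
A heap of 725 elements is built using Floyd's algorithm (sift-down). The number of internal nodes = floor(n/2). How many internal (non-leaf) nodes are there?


Leaf nodes occupy roughly half the array.
Sift-down is called for each internal node, starting from the last one.
Internal nodes = floor(n/2) = floor(725/2) = 362


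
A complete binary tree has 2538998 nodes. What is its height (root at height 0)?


In a complete binary tree, level k holds nodes 2^k .. 2^(k+1)-1 (1-indexed).
Height = floor(log2(n)) = floor(log2(2538998)) = 21
Check: 2^21 = 2097152 <= 2538998 < 4194304 = 2^22


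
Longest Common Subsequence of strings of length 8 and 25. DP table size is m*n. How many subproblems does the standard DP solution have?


DP table indexed by positions in both strings.
First string: 8 positions
Second string: 25 positions
Total = 8 * 25 = 200


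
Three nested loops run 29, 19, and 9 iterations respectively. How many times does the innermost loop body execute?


Loop 1 (outermost): 29 iterations
Loop 2 (middle): 19 iterations per outer
Loop 3 (innermost): 9 iterations per middle
Total = 29 * 19 * 9 = 4959


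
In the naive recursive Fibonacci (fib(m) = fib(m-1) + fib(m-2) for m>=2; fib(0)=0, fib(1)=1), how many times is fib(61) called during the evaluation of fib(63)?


Let N(m) = number of times fib(m) is called while evaluating fib(63).
N(63) = 1 (the initial call).
N(62) = 1 (only fib(63) calls it).
For 1 <= m <= 61: fib(m) is called by fib(m+1) and fib(m+2), so
  N(m) = N(m+1) + N(m+2).
fib(0) is called only by fib(2), so N(0) = N(2).
Walk down from m=63:
  N(63)=1, N(62)=1, N(61)=2
N(61) = 2


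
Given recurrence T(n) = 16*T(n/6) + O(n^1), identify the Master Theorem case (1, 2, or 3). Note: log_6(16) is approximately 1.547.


Master Theorem parameters: a=16, b=6, c=1
log_b(a) = 1.547
Compare b^c with a: 6^1 = 6 < 16, so c < log_b(a).
Comparing c=1 vs log_b(a)=1.547:
1 < 1.547 => Case 1
Result: T(n) = O(n^(log_6 16)) ~ O(n^1.547)
Master Theorem case = 1


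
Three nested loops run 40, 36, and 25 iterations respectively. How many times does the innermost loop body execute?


Loop 1 (outermost): 40 iterations
Loop 2 (middle): 36 iterations per outer
Loop 3 (innermost): 25 iterations per middle
Total = 40 * 36 * 25 = 36000


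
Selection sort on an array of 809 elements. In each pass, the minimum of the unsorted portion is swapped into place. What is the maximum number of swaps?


Selection sort performs one swap per pass:
  Pass 1: find min in positions 0 to 808, swap with position 0
  Pass 2: find min in positions 1 to 808, swap with position 1
  Pass 3: find min in positions 2 to 808, swap with position 2
  Pass 4: find min in positions 3 to 808, swap with position 3
  Pass 5: find min in positions 4 to 808, swap with position 4
  ... (803 more passes)
Total passes (and swaps) = n - 1 = 809 - 1 = 808


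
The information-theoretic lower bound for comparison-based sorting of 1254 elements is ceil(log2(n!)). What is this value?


A binary decision tree of height h has at most 2^h leaves and needs at least n! of them, so h >= ceil(log2(n!)).
1254! is far too large to multiply out, so use Stirling's series:
  ln(n!) ~ n ln n - n + (1/2) ln(2 pi n) + 1/(12n)  (error below 1/(360 n^3), negligible here)
  ln(1254) = 7.1340937
  n ln n = 1254 * 7.1340937 = 8946.1535
  (1/2) ln(2 pi * 1254) = (1/2) ln(7879.1144) = 4.4860
  1/(12*1254) = 0.0001
  ln(1254!) ~ 8946.1535 - 1254 + 4.4860 + 0.0001 = 7696.6396
Convert to base 2: log2(1254!) = 7696.6396 / ln 2 = 7696.6396 / 0.69314718 = 11103.9038
ceil(11103.9038) = 11104


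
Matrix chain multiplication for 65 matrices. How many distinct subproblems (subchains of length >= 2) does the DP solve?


Subproblems are indexed by (i, j) where i < j.
Number of such pairs = n*(n-1)/2
= 65 * 64 / 2
= 2080


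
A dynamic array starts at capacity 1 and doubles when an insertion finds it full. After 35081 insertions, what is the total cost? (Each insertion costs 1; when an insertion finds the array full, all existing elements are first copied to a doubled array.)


Insertion cost: 35081 (one per element)
Resizes occur just before inserting elements 2, 3, 5, 9, ...
Elements copied at each resize: 1 + 2 + 4 + 8 + 16 + 32 + 64 + 128 + 256 + 512 + 1024 + 2048 + 4096 + 8192 + 16384 + 32768
Sum of copies = 65535 (geometric series: 2^k - 1)
Total = 35081 + 65535 = 100616


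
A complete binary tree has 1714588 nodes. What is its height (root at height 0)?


In a complete binary tree, level k holds nodes 2^k .. 2^(k+1)-1 (1-indexed).
Height = floor(log2(n)) = floor(log2(1714588)) = 20
Check: 2^20 = 1048576 <= 1714588 < 2097152 = 2^21


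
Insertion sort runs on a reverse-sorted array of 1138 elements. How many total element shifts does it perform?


Sum of shifts = 1 + 2 + 3 + ... + 1137
= 1138 * 1137 / 2
= 1293906 / 2
= 646953
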